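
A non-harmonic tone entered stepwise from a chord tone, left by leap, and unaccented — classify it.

Approach: by step. Departure: by leap. Metric position: weak.
Step in, leap out, from a weak position — an escape tone (échappée). (It is the mirror image of the appoggiatura, which leaps in and steps out on a strong beat.)

Escape tone.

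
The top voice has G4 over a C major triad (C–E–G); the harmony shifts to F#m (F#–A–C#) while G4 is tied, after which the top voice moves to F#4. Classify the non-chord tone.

G4 is a suspension.

The harmony at that moment is F# minor triad (F#, A, C#); G4 is not a chord tone.
It is held over (the same pitch as the preceding G4) and left by step down to F#4.
Held over from the previous chord and resolving down by step — a suspension.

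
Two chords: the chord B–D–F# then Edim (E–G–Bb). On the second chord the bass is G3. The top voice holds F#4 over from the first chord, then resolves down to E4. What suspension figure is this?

7–6 suspension.

At the second chord the bass is G3. The suspended F#4 lies a seventh above the bass; after resolving down by step to E4, the interval above the bass becomes a sixth.
Suspension figures are named by those two intervals: 7–6.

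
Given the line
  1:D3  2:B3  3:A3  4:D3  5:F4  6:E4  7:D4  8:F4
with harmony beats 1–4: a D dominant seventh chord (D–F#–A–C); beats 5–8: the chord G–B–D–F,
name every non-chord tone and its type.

B3 (beat 2) — appoggiatura; E4 (beat 6) — passing tone.

The harmony at that moment is D dominant seventh chord (D, F#, A, C); B3 is not a chord tone.
It is approached by leap up from D3 and left by step down to A3.
Leap in, step out — an appoggiatura.
The harmony at that moment is G dominant seventh chord (G, B, D, F); E4 is not a chord tone.
It is approached by step down from F4 and left by step down to D4.
Step in, step out in the same direction — a passing tone.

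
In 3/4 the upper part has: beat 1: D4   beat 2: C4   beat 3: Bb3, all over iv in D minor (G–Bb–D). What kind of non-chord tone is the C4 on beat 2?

The harmony at that moment is G minor triad (G, Bb, D); C4 is not a chord tone.
It is approached by step down from D4 and left by step down to Bb3.
Step in, step out in the same direction — a passing tone.

Passing tone.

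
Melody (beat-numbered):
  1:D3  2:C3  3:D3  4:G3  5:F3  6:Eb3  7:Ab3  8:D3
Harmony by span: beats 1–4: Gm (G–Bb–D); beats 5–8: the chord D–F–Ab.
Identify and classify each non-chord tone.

C3 (beat 2) — neighbor tone; Eb3 (beat 6) — escape tone.

The harmony at that moment is G minor triad (G, Bb, D); C3 is not a chord tone.
It is approached by step down from D3 and left by step up to D3.
Step away and step back to the same note — a neighbor tone (lower neighbor).
The harmony at that moment is D diminished triad (D, F, Ab); Eb3 is not a chord tone.
It is approached by step down from F3 and left by leap up to Ab3.
Step in, leap out — an escape tone.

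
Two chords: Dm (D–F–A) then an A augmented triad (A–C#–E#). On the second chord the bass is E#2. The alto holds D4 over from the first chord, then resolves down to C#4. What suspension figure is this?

At the second chord the bass is E#2. The suspended D4 lies a seventh above the bass; after resolving down by step to C#4, the interval above the bass becomes a sixth.
Suspension figures are named by those two intervals: 7–6.

7–6 suspension.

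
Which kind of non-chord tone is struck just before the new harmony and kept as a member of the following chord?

Anticipation.

Approach: ahead of the chord change (typically by step), so it is dissonant against the current harmony. Departure: none — the same pitch is restated or held and is a chord tone of the new harmony.
Dissonant first, consonant once the harmony catches up: the note simply arrives early — an anticipation. (The reverse timing, consonant first and dissonant after the change, would be a suspension or retardation.)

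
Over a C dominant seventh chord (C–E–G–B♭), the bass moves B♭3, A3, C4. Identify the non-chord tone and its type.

A3 is an escape tone.

The harmony at that moment is C dominant seventh chord (C, E, G, B♭); A3 is not a chord tone.
It is approached by step down from B♭3 and left by leap up to C4.
Step in, leap out — an escape tone.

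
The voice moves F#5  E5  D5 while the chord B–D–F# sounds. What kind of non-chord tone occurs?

The harmony at that moment is B minor triad (B, D, F#); E5 is not a chord tone.
It is approached by step down from F#5 and left by step down to D5.
Step in, step out in the same direction — a passing tone.

E5 is a passing tone.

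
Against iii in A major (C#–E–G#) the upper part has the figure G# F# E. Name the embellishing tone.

F# is a passing tone.

The harmony at that moment is C# minor triad (C#, E, G#); F# is not a chord tone.
It is approached by step down from G# and left by step down to E.
Step in, step out in the same direction — a passing tone.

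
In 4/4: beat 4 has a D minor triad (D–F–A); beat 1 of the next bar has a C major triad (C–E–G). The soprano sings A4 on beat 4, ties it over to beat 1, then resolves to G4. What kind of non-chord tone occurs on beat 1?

Suspension.

The harmony at that moment is C major triad (C, E, G); A4 is not a chord tone.
It is held over (the same pitch as the preceding A4) and left by step down to G4.
Held over from the previous chord and resolving down by step — a suspension.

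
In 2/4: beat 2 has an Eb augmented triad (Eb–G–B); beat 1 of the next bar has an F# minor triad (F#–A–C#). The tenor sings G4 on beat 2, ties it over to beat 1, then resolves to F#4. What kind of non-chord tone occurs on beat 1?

Suspension.

The harmony at that moment is F# minor triad (F#, A, C#); G4 is not a chord tone.
It is held over (the same pitch as the preceding G4) and left by step down to F#4.
Held over from the previous chord and resolving down by step — a suspension.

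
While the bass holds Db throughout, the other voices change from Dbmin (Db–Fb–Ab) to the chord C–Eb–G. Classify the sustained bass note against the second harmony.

The harmony at that moment is C minor triad (C, Eb, G); Db is not a chord tone.
It is held over (the same pitch as the preceding Db) and then sustained as the same pitch into the next harmony.
Sustained through a change of harmony — a pedal tone.

Pedal tone (pedal point).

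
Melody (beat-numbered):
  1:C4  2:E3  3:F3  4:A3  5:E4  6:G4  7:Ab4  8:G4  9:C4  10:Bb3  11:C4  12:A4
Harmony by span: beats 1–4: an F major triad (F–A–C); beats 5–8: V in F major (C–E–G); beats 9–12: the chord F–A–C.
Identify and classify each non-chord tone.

E3 (beat 2) — appoggiatura; Ab4 (beat 7) — neighbor tone; Bb3 (beat 10) — neighbor tone.

The harmony at that moment is F major triad (F, A, C); E3 is not a chord tone.
It is approached by leap down from C4 and left by step up to F3.
Leap in, step out — an appoggiatura.
The harmony at that moment is C major triad (C, E, G); Ab4 is not a chord tone.
It is approached by step up from G4 and left by step down to G4.
Step away and step back to the same note — a neighbor tone (upper neighbor).
The harmony at that moment is F major triad (F, A, C); Bb3 is not a chord tone.
It is approached by step down from C4 and left by step up to C4.
Step away and step back to the same note — a neighbor tone (lower neighbor).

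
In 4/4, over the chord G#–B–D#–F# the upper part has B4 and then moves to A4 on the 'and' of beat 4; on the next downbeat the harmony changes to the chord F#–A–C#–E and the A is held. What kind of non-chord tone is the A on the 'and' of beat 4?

The harmony at that moment is G# minor seventh chord (G#, B, D#, F#); A4 is not a chord tone.
It is approached by step down from B4 and then sustained as the same pitch into the next harmony.
Arriving early and becoming a chord tone when the harmony changes — an anticipation.

Anticipation.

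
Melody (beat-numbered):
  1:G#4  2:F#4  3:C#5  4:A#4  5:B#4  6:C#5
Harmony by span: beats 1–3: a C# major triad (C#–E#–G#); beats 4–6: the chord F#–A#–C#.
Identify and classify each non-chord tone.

The harmony at that moment is C# major triad (C#, E#, G#); F#4 is not a chord tone.
It is approached by step down from G#4 and left by leap up to C#5.
Step in, leap out — an escape tone.
The harmony at that moment is F# major triad (F#, A#, C#); B#4 is not a chord tone.
It is approached by step up from A#4 and left by step up to C#5.
Step in, step out in the same direction — a passing tone.

F#4 (beat 2) — escape tone; B#4 (beat 5) — passing tone.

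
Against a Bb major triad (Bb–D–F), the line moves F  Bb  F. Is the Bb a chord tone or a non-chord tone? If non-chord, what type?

Chord tone (the root of Bb major triad).

Bb major triad contains Bb, D, F; Bb is the root, so it is a chord tone.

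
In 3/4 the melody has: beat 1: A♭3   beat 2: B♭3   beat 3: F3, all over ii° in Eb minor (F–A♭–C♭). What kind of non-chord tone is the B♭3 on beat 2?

Escape tone.

The harmony at that moment is F diminished triad (F, A♭, C♭); B♭3 is not a chord tone.
It is approached by step up from A♭3 and left by leap down to F3.
Step in, leap out, on a weak beat — an escape tone.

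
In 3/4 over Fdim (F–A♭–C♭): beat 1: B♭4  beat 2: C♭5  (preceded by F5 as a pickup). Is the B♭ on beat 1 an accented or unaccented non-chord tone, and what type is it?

The harmony at that moment is F diminished triad (F, A♭, C♭); B♭4 is not a chord tone.
It is approached by leap down from F5 and left by step up to C♭5.
Leap in, step out — an appoggiatura.
It falls on the downbeat, so it is accented.

Accented appoggiatura.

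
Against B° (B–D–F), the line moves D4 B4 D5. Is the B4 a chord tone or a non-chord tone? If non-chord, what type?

B diminished triad contains B, D, F; B is the root, so it is a chord tone.

Chord tone (the root of B diminished triad).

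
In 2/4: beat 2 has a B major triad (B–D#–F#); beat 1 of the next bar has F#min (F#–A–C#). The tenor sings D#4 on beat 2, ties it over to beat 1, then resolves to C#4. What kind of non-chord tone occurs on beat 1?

The harmony at that moment is F# minor triad (F#, A, C#); D#4 is not a chord tone.
It is held over (the same pitch as the preceding D#4) and left by step down to C#4.
Held over from the previous chord and resolving down by step — a suspension.

Suspension.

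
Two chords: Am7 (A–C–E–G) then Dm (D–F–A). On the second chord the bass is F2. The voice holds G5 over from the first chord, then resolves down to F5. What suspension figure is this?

At the second chord the bass is F2. The suspended G5 lies a ninth above the bass; after resolving down by step to F5, the interval above the bass becomes an octave.
Suspension figures are named by those two intervals: 9–8.

9–8 suspension.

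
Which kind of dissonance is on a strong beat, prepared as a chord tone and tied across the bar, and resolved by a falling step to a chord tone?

Approach: by preparation — the pitch is first a chord tone, then held (tied or repeated) while the harmony changes under it. Departure: down by step. Metric position: strong.
A prepared dissonance that resolves downward by step — a suspension. (The same figure resolving upward would be a retardation.)

Suspension.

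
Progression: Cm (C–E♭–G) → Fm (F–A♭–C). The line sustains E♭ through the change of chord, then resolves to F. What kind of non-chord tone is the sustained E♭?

The harmony at that moment is F minor triad (F, A♭, C); E♭ is not a chord tone.
It is held over (the same pitch as the preceding E♭) and left by step up to F.
Held over from the previous chord and resolving up by step — a retardation.

E♭ is a retardation.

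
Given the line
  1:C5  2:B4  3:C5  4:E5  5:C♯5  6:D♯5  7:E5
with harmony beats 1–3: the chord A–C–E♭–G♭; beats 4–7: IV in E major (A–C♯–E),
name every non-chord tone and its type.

The harmony at that moment is A diminished seventh chord (A, C, E♭, G♭); B4 is not a chord tone.
It is approached by step down from C5 and left by step up to C5.
Step away and step back to the same note — a neighbor tone (lower neighbor).
The harmony at that moment is A major triad (A, C♯, E); D♯5 is not a chord tone.
It is approached by step up from C♯5 and left by step up to E5.
Step in, step out in the same direction — a passing tone.

B4 (beat 2) — neighbor tone; D♯5 (beat 6) — passing tone.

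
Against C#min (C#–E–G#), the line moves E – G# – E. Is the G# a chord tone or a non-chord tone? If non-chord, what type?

C# minor triad contains C#, E, G#; G# is the fifth, so it is a chord tone.

Chord tone (the fifth of C# minor triad).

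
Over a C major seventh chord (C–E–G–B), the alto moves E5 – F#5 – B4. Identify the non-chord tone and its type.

The harmony at that moment is C major seventh chord (C, E, G, B); F#5 is not a chord tone.
It is approached by step up from E5 and left by leap down to B4.
Step in, leap out — an escape tone.

F#5 is an escape tone.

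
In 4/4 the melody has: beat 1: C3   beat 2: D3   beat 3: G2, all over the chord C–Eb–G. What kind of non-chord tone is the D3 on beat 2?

The harmony at that moment is C minor triad (C, Eb, G); D3 is not a chord tone.
It is approached by step up from C3 and left by leap down to G2.
Step in, leap out, on a weak beat — an escape tone.

Escape tone.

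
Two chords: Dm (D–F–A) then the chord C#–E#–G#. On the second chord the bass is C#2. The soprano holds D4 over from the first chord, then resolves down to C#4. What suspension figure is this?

9–8 suspension.

At the second chord the bass is C#2. The suspended D4 lies a ninth above the bass; after resolving down by step to C#4, the interval above the bass becomes an octave.
Suspension figures are named by those two intervals: 9–8.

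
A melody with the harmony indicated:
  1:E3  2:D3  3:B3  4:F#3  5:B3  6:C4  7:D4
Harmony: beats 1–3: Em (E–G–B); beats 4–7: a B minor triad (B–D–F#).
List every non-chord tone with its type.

D3 (beat 2) — escape tone; C4 (beat 6) — passing tone.

The harmony at that moment is E minor triad (E, G, B); D3 is not a chord tone.
It is approached by step down from E3 and left by leap up to B3.
Step in, leap out — an escape tone.
The harmony at that moment is B minor triad (B, D, F#); C4 is not a chord tone.
It is approached by step up from B3 and left by step up to D4.
Step in, step out in the same direction — a passing tone.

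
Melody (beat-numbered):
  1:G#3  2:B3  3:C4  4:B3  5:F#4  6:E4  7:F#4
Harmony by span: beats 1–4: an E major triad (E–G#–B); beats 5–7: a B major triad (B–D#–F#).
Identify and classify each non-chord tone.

C4 (beat 3) — neighbor tone; E4 (beat 6) — neighbor tone.

The harmony at that moment is E major triad (E, G#, B); C4 is not a chord tone.
It is approached by step up from B3 and left by step down to B3.
Step away and step back to the same note — a neighbor tone (upper neighbor).
The harmony at that moment is B major triad (B, D#, F#); E4 is not a chord tone.
It is approached by step down from F#4 and left by step up to F#4.
Step away and step back to the same note — a neighbor tone (lower neighbor).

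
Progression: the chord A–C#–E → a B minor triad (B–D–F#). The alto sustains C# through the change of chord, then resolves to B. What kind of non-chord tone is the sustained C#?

The harmony at that moment is B minor triad (B, D, F#); C# is not a chord tone.
It is held over (the same pitch as the preceding C#) and left by step down to B.
Held over from the previous chord and resolving down by step — a suspension.

C# is a suspension.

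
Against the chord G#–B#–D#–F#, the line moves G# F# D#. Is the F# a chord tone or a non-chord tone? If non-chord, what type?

G# dominant seventh chord contains G#, B#, D#, F#; F# is the seventh, so it is a chord tone.

Chord tone (the seventh of G# dominant seventh chord).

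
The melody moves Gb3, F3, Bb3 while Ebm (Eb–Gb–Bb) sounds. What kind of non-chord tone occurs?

The harmony at that moment is Eb minor triad (Eb, Gb, Bb); F3 is not a chord tone.
It is approached by step down from Gb3 and left by leap up to Bb3.
Step in, leap out — an escape tone.

F3 is an escape tone.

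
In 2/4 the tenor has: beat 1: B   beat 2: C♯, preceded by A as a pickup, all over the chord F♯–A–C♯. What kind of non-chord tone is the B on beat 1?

Passing tone.

The harmony at that moment is F♯ minor triad (F♯, A, C♯); B is not a chord tone.
It is approached by step up from A and left by step up to C♯.
Step in, step out in the same direction — a passing tone.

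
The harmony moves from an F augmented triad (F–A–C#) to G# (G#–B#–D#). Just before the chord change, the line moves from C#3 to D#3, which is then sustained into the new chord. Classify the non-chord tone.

The harmony at that moment is F augmented triad (F, A, C#); D#3 is not a chord tone.
It is approached by step up from C#3 and then sustained as the same pitch into the next harmony.
Arriving early and becoming a chord tone when the harmony changes — an anticipation.

D#3 is an anticipation.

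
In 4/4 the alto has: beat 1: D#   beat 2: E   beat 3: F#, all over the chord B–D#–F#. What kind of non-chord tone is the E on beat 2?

Passing tone.

The harmony at that moment is B major triad (B, D#, F#); E is not a chord tone.
It is approached by step up from D# and left by step up to F#.
Step in, step out in the same direction — a passing tone.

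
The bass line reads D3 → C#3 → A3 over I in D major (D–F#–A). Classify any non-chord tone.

The harmony at that moment is D major triad (D, F#, A); C#3 is not a chord tone.
It is approached by step down from D3 and left by leap up to A3.
Step in, leap out — an escape tone.

C#3 is an escape tone.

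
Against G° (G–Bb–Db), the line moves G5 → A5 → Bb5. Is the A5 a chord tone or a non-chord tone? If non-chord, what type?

Non-chord tone — a passing tone.

The harmony at that moment is G diminished triad (G, Bb, Db); A5 is not a chord tone.
It is approached by step up from G5 and left by step up to Bb5.
Step in, step out in the same direction — a passing tone.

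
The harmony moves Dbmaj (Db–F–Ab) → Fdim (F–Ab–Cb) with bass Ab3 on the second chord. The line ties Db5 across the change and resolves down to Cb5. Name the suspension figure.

4–3 suspension.

At the second chord the bass is Ab3. The suspended Db5 lies a fourth above the bass; after resolving down by step to Cb5, the interval above the bass becomes a third.
Suspension figures are named by those two intervals: 4–3.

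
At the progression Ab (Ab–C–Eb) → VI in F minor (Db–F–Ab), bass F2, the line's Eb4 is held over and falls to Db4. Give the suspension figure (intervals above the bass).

At the second chord the bass is F2. The suspended Eb4 lies a seventh above the bass; after resolving down by step to Db4, the interval above the bass becomes a sixth.
Suspension figures are named by those two intervals: 7–6.

7–6 suspension.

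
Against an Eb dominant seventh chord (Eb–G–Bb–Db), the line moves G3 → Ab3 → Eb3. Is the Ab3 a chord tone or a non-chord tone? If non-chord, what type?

The harmony at that moment is Eb dominant seventh chord (Eb, G, Bb, Db); Ab3 is not a chord tone.
It is approached by step up from G3 and left by leap down to Eb3.
Step in, leap out — an escape tone.

Non-chord tone — an escape tone.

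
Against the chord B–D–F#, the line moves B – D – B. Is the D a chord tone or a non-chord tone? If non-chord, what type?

B minor triad contains B, D, F#; D is the third, so it is a chord tone.

Chord tone (the third of B minor triad).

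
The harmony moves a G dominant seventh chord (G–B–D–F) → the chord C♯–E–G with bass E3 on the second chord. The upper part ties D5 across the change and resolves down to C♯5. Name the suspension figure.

At the second chord the bass is E3. The suspended D5 lies a seventh above the bass; after resolving down by step to C♯5, the interval above the bass becomes a sixth.
Suspension figures are named by those two intervals: 7–6.

7–6 suspension.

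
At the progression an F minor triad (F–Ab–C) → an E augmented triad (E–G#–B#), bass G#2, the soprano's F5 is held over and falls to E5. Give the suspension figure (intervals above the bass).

At the second chord the bass is G#2. The suspended F5 lies a seventh above the bass; after resolving down by step to E5, the interval above the bass becomes a sixth.
Suspension figures are named by those two intervals: 7–6.

7–6 suspension.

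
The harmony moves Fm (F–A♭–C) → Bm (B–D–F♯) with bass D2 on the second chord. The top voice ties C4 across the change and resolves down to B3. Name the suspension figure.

At the second chord the bass is D2. The suspended C4 lies a seventh above the bass; after resolving down by step to B3, the interval above the bass becomes a sixth.
Suspension figures are named by those two intervals: 7–6.

7–6 suspension.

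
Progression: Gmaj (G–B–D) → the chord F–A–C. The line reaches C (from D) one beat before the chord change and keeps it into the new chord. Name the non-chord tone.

The harmony at that moment is G major triad (G, B, D); C is not a chord tone.
It is approached by step down from D and then sustained as the same pitch into the next harmony.
Arriving early and becoming a chord tone when the harmony changes — an anticipation.

C is an anticipation.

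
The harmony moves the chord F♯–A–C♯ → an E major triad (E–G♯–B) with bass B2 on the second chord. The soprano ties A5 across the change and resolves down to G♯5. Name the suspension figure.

7–6 suspension.

At the second chord the bass is B2. The suspended A5 lies a seventh above the bass; after resolving down by step to G♯5, the interval above the bass becomes a sixth.
Suspension figures are named by those two intervals: 7–6.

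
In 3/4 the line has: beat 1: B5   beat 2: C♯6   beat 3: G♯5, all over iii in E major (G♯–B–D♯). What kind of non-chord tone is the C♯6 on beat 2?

Escape tone.

The harmony at that moment is G♯ minor triad (G♯, B, D♯); C♯6 is not a chord tone.
It is approached by step up from B5 and left by leap down to G♯5.
Step in, leap out, on a weak beat — an escape tone.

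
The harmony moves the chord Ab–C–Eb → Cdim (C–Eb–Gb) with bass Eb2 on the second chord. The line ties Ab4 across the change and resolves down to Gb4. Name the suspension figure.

4–3 suspension.

At the second chord the bass is Eb2. The suspended Ab4 lies a fourth above the bass; after resolving down by step to Gb4, the interval above the bass becomes a third.
Suspension figures are named by those two intervals: 4–3.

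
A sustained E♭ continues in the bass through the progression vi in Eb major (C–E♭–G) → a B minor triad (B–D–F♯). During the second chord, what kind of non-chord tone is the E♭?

The harmony at that moment is B minor triad (B, D, F♯); E♭ is not a chord tone.
It is held over (the same pitch as the preceding E♭) and then sustained as the same pitch into the next harmony.
Sustained through a change of harmony — a pedal tone.

Pedal tone (pedal point).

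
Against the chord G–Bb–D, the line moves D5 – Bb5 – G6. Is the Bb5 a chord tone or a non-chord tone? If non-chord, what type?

Chord tone (the third of G minor triad).

G minor triad contains G, Bb, D; Bb is the third, so it is a chord tone.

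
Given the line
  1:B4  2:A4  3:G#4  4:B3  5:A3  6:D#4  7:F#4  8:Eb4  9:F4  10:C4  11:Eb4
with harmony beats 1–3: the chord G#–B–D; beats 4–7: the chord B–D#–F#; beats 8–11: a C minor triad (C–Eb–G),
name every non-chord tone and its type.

The harmony at that moment is G# diminished triad (G#, B, D); A4 is not a chord tone.
It is approached by step down from B4 and left by step down to G#4.
Step in, step out in the same direction — a passing tone.
The harmony at that moment is B major triad (B, D#, F#); A3 is not a chord tone.
It is approached by step down from B3 and left by leap up to D#4.
Step in, leap out — an escape tone.
The harmony at that moment is C minor triad (C, Eb, G); F4 is not a chord tone.
It is approached by step up from Eb4 and left by leap down to C4.
Step in, leap out — an escape tone.

A4 (beat 2) — passing tone; A3 (beat 5) — escape tone; F4 (beat 9) — escape tone.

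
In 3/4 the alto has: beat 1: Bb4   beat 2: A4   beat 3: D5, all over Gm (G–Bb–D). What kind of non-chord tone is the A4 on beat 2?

The harmony at that moment is G minor triad (G, Bb, D); A4 is not a chord tone.
It is approached by step down from Bb4 and left by leap up to D5.
Step in, leap out, on a weak beat — an escape tone.

Escape tone.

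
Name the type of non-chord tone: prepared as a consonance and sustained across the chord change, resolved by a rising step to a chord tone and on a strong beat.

Retardation.

Approach: by preparation — the pitch is first a chord tone, then held (tied or repeated) while the harmony changes under it. Departure: up by step. Metric position: strong.
A prepared dissonance that resolves upward by step — a retardation. (The same figure resolving downward would be a suspension.)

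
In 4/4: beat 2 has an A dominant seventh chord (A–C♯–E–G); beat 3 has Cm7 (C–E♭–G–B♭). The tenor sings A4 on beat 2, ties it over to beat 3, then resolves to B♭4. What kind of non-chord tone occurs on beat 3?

The harmony at that moment is C minor seventh chord (C, E♭, G, B♭); A4 is not a chord tone.
It is held over (the same pitch as the preceding A4) and left by step up to B♭4.
Held over from the previous chord and resolving up by step — a retardation.

Retardation.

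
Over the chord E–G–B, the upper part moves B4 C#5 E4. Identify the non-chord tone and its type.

C#5 is an escape tone.

The harmony at that moment is E minor triad (E, G, B); C#5 is not a chord tone.
It is approached by step up from B4 and left by leap down to E4.
Step in, leap out — an escape tone.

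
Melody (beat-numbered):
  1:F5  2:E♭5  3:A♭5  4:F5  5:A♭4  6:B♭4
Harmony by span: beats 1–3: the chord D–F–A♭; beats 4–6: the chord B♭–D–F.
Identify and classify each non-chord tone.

E♭5 (beat 2) — escape tone; A♭4 (beat 5) — appoggiatura.

The harmony at that moment is D diminished triad (D, F, A♭); E♭5 is not a chord tone.
It is approached by step down from F5 and left by leap up to A♭5.
Step in, leap out — an escape tone.
The harmony at that moment is B♭ major triad (B♭, D, F); A♭4 is not a chord tone.
It is approached by leap down from F5 and left by step up to B♭4.
Leap in, step out — an appoggiatura.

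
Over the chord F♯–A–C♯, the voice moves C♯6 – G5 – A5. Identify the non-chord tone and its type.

The harmony at that moment is F♯ minor triad (F♯, A, C♯); G5 is not a chord tone.
It is approached by leap down from C♯6 and left by step up to A5.
Leap in, step out — an appoggiatura.

G5 is an appoggiatura.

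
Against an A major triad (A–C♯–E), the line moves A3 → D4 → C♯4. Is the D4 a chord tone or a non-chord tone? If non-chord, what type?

The harmony at that moment is A major triad (A, C♯, E); D4 is not a chord tone.
It is approached by leap up from A3 and left by step down to C♯4.
Leap in, step out — an appoggiatura.

Non-chord tone — an appoggiatura.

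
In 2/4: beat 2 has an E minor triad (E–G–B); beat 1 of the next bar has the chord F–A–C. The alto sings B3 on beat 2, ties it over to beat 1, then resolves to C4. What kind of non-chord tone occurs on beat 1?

Retardation.

The harmony at that moment is F major triad (F, A, C); B3 is not a chord tone.
It is held over (the same pitch as the preceding B3) and left by step up to C4.
Held over from the previous chord and resolving up by step — a retardation.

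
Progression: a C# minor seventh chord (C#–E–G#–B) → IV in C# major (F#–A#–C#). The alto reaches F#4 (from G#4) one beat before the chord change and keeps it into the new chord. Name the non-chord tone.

F#4 is an anticipation.

The harmony at that moment is C# minor seventh chord (C#, E, G#, B); F#4 is not a chord tone.
It is approached by step down from G#4 and then sustained as the same pitch into the next harmony.
Arriving early and becoming a chord tone when the harmony changes — an anticipation.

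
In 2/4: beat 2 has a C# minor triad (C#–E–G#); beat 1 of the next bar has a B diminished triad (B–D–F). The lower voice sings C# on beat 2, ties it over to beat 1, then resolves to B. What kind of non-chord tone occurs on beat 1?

Suspension.

The harmony at that moment is B diminished triad (B, D, F); C# is not a chord tone.
It is held over (the same pitch as the preceding C#) and left by step down to B.
Held over from the previous chord and resolving down by step — a suspension.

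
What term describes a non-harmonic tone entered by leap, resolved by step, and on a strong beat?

Approach: by leap. Departure: by step. Metric position: strong.
Leap in, step out, in a metrically strong position — an appoggiatura. (It is the mirror image of the escape tone, which steps in and leaps out from a weak position.)

Appoggiatura.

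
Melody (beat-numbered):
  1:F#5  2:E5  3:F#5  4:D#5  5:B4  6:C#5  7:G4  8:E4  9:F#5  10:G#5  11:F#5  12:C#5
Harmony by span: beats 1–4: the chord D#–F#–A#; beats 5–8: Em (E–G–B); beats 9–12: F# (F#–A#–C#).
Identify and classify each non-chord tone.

E5 (beat 2) — neighbor tone; C#5 (beat 6) — escape tone; G#5 (beat 10) — neighbor tone.

The harmony at that moment is D# minor triad (D#, F#, A#); E5 is not a chord tone.
It is approached by step down from F#5 and left by step up to F#5.
Step away and step back to the same note — a neighbor tone (lower neighbor).
The harmony at that moment is E minor triad (E, G, B); C#5 is not a chord tone.
It is approached by step up from B4 and left by leap down to G4.
Step in, leap out — an escape tone.
The harmony at that moment is F# major triad (F#, A#, C#); G#5 is not a chord tone.
It is approached by step up from F#5 and left by step down to F#5.
Step away and step back to the same note — a neighbor tone (upper neighbor).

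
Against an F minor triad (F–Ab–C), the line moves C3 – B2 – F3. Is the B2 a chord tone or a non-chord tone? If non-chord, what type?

The harmony at that moment is F minor triad (F, Ab, C); B2 is not a chord tone.
It is approached by step down from C3 and left by leap up to F3.
Step in, leap out — an escape tone.

Non-chord tone — an escape tone.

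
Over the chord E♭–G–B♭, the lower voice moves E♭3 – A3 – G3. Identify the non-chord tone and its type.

A3 is an appoggiatura.

The harmony at that moment is E♭ major triad (E♭, G, B♭); A3 is not a chord tone.
It is approached by leap up from E♭3 and left by step down to G3.
Leap in, step out — an appoggiatura.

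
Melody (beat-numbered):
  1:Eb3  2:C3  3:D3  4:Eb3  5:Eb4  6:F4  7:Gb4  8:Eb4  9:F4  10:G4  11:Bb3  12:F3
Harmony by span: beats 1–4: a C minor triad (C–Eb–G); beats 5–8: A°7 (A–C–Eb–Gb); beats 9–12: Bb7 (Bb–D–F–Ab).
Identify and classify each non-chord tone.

D3 (beat 3) — passing tone; F4 (beat 6) — passing tone; G4 (beat 10) — escape tone.

The harmony at that moment is C minor triad (C, Eb, G); D3 is not a chord tone.
It is approached by step up from C3 and left by step up to Eb3.
Step in, step out in the same direction — a passing tone.
The harmony at that moment is A diminished seventh chord (A, C, Eb, Gb); F4 is not a chord tone.
It is approached by step up from Eb4 and left by step up to Gb4.
Step in, step out in the same direction — a passing tone.
The harmony at that moment is Bb dominant seventh chord (Bb, D, F, Ab); G4 is not a chord tone.
It is approached by step up from F4 and left by leap down to Bb3.
Step in, leap out — an escape tone.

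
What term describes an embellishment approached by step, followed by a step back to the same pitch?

Approach: by step. Departure: by step in the opposite direction, back to the starting pitch.
Stepwise on both sides but reversing to return to the same chord tone — a neighbor tone. (Had it continued onward in the same direction it would be a passing tone instead.)

Neighbor tone.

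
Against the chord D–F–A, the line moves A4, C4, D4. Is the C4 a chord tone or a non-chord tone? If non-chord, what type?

Non-chord tone — an appoggiatura.

The harmony at that moment is D minor triad (D, F, A); C4 is not a chord tone.
It is approached by leap down from A4 and left by step up to D4.
Leap in, step out — an appoggiatura.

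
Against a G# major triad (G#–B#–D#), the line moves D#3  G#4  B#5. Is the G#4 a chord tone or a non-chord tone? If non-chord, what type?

Chord tone (the root of G# major triad).

G# major triad contains G#, B#, D#; G# is the root, so it is a chord tone.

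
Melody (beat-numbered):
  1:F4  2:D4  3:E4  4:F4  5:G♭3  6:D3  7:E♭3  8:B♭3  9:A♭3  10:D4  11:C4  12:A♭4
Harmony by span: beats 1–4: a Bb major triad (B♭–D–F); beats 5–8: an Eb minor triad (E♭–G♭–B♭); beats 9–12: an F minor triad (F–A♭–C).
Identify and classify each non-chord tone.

The harmony at that moment is B♭ major triad (B♭, D, F); E4 is not a chord tone.
It is approached by step up from D4 and left by step up to F4.
Step in, step out in the same direction — a passing tone.
The harmony at that moment is E♭ minor triad (E♭, G♭, B♭); D3 is not a chord tone.
It is approached by leap down from G♭3 and left by step up to E♭3.
Leap in, step out — an appoggiatura.
The harmony at that moment is F minor triad (F, A♭, C); D4 is not a chord tone.
It is approached by leap up from A♭3 and left by step down to C4.
Leap in, step out — an appoggiatura.

E4 (beat 3) — passing tone; D3 (beat 6) — appoggiatura; D4 (beat 10) — appoggiatura.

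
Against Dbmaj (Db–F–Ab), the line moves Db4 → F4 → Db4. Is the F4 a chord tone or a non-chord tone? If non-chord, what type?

Db major triad contains Db, F, Ab; F is the third, so it is a chord tone.

Chord tone (the third of Db major triad).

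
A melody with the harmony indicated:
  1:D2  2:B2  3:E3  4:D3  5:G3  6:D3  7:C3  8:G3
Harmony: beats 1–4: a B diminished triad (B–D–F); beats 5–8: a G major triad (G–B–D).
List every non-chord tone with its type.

The harmony at that moment is B diminished triad (B, D, F); E3 is not a chord tone.
It is approached by leap up from B2 and left by step down to D3.
Leap in, step out — an appoggiatura.
The harmony at that moment is G major triad (G, B, D); C3 is not a chord tone.
It is approached by step down from D3 and left by leap up to G3.
Step in, leap out — an escape tone.

E3 (beat 3) — appoggiatura; C3 (beat 7) — escape tone.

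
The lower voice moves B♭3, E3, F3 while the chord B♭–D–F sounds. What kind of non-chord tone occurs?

E3 is an appoggiatura.

The harmony at that moment is B♭ major triad (B♭, D, F); E3 is not a chord tone.
It is approached by leap down from B♭3 and left by step up to F3.
Leap in, step out — an appoggiatura.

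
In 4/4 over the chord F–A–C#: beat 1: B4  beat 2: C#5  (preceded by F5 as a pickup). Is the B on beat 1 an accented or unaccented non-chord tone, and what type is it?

The harmony at that moment is F augmented triad (F, A, C#); B4 is not a chord tone.
It is approached by leap down from F5 and left by step up to C#5.
Leap in, step out — an appoggiatura.
It falls on the downbeat, so it is accented.

Accented appoggiatura.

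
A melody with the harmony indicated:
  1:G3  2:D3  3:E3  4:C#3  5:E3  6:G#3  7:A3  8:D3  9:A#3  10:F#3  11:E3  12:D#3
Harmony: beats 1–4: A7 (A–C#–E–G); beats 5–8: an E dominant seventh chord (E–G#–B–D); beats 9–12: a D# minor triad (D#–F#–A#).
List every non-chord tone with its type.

D3 (beat 2) — appoggiatura; A3 (beat 7) — escape tone; E3 (beat 11) — passing tone.

The harmony at that moment is A dominant seventh chord (A, C#, E, G); D3 is not a chord tone.
It is approached by leap down from G3 and left by step up to E3.
Leap in, step out — an appoggiatura.
The harmony at that moment is E dominant seventh chord (E, G#, B, D); A3 is not a chord tone.
It is approached by step up from G#3 and left by leap down to D3.
Step in, leap out — an escape tone.
The harmony at that moment is D# minor triad (D#, F#, A#); E3 is not a chord tone.
It is approached by step down from F#3 and left by step down to D#3.
Step in, step out in the same direction — a passing tone.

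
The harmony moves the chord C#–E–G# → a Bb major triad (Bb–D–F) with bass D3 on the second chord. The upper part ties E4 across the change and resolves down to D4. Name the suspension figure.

9–8 suspension.

At the second chord the bass is D3. The suspended E4 lies a ninth above the bass; after resolving down by step to D4, the interval above the bass becomes an octave.
Suspension figures are named by those two intervals: 9–8.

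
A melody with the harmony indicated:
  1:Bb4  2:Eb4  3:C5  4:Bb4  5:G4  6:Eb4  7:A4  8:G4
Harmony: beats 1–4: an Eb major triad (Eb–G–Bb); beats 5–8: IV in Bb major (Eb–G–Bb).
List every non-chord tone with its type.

The harmony at that moment is Eb major triad (Eb, G, Bb); C5 is not a chord tone.
It is approached by leap up from Eb4 and left by step down to Bb4.
Leap in, step out — an appoggiatura.
The harmony at that moment is Eb major triad (Eb, G, Bb); A4 is not a chord tone.
It is approached by leap up from Eb4 and left by step down to G4.
Leap in, step out — an appoggiatura.

C5 (beat 3) — appoggiatura; A4 (beat 7) — appoggiatura.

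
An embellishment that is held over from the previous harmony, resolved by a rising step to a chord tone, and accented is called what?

Approach: by preparation — the pitch is first a chord tone, then held (tied or repeated) while the harmony changes under it. Departure: up by step. Metric position: strong.
A prepared dissonance that resolves upward by step — a retardation. (The same figure resolving downward would be a suspension.)

Retardation.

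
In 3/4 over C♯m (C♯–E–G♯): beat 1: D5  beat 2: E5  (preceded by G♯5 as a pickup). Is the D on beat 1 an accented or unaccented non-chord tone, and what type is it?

The harmony at that moment is C♯ minor triad (C♯, E, G♯); D5 is not a chord tone.
It is approached by leap down from G♯5 and left by step up to E5.
Leap in, step out — an appoggiatura.
It falls on the downbeat, so it is accented.

Accented appoggiatura.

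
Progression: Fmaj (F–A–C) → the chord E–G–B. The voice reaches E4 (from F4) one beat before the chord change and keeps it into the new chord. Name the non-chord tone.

E4 is an anticipation.

The harmony at that moment is F major triad (F, A, C); E4 is not a chord tone.
It is approached by step down from F4 and then sustained as the same pitch into the next harmony.
Arriving early and becoming a chord tone when the harmony changes — an anticipation.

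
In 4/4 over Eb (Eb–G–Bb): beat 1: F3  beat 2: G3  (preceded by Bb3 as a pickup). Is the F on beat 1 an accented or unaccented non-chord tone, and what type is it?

Accented appoggiatura.

The harmony at that moment is Eb major triad (Eb, G, Bb); F3 is not a chord tone.
It is approached by leap down from Bb3 and left by step up to G3.
Leap in, step out — an appoggiatura.
It falls on the downbeat, so it is accented.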